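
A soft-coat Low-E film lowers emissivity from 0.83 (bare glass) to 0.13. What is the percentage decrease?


Percentage reduction = (1 - coated/uncoated) * 100
  Ratio = 0.13 / 0.83 = 0.1566
  Reduction = (1 - 0.1566) * 100 = 84.3%

84.3%


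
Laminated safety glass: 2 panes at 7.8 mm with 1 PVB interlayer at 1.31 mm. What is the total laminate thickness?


Total thickness = glass contribution + PVB contribution
  Glass: 2 * 7.8 = 15.6 mm
  PVB: 1 * 1.31 = 1.31 mm
  Total = 15.6 + 1.31 = 16.91 mm

16.91 mm


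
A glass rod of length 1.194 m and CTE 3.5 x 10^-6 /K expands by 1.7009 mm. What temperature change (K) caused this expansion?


Rearrange dL = alpha * L0 * dT for dT:
  dT = dL / (alpha * L0)
  dL (m) = 1.7009 / 1000 = 0.0017009
  dT = 0.0017009 / ((3.5 x 10^-6) * 1.194) = 407.0 K

407.0 K


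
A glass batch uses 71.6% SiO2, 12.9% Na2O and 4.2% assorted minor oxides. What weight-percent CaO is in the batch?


Pieces sum to 100%:
  CaO = 100 - (SiO2 + Na2O + others)
  CaO = 100 - (71.6 + 12.9 + 4.2) = 11.3%

11.3%


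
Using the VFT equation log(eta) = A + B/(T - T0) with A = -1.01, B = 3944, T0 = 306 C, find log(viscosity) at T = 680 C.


VFT equation: log(eta) = A + B / (T - T0)
  T - T0 = 680 - 306 = 374
  B / (T - T0) = 3944 / 374 = 10.545
  log(eta) = -1.01 + 10.545 = 9.535

9.535


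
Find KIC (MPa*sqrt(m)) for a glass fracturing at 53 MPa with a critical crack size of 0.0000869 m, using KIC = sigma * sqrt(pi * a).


Fracture toughness: KIC = sigma * sqrt(pi * a)
  pi * a = pi * 0.0000869 = 0.000273004
  sqrt(pi * a) = 0.016523
  KIC = 53 * 0.016523 = 0.876 MPa*sqrt(m)

0.876 MPa*sqrt(m)


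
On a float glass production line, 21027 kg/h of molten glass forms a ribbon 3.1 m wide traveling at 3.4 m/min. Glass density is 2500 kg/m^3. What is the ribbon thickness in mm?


Ribbon cross-section from mass balance:
  Volume rate = throughput / density = 21027 / 2500 = 8.4108 m^3/h
  thickness = volume rate / (speed * 60 * width), i.e.
  thickness = throughput / (60 * speed * width * density) * 1000
  thickness = 21027 / (60 * 3.4 * 3.1 * 2500) * 1000 = 13.3 mm

13.3 mm


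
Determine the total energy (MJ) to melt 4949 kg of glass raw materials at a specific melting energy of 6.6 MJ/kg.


Total energy = mass * specific energy
  E = 4949 * 6.6 = 32663.4 MJ

32663.4 MJ


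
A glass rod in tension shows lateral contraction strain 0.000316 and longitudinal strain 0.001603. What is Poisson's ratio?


Poisson's ratio: nu = lateral strain / axial strain
  nu = 0.000316 / 0.001603 = 0.1971

0.1971


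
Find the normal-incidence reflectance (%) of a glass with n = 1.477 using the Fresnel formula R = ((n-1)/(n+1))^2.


Fresnel reflectance at normal incidence:
  R = ((n - 1)/(n + 1))^2
  (n - 1)/(n + 1) = (1.477 - 1)/(1.477 + 1) = 0.192572
  R = 0.192572^2 = 0.037084
  R(%) = 0.037084 * 100 = 3.708%

3.708%


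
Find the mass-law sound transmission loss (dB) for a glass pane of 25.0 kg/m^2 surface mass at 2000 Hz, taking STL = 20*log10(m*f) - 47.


Mass law: STL = 20 * log10(m * f) - 47
  m * f = 25.0 * 2000 = 50000
  log10(50000) = 4.69897
  STL = 20 * 4.69897 - 47 = 93.9794 - 47 = 47.0 dB

47.0 dB


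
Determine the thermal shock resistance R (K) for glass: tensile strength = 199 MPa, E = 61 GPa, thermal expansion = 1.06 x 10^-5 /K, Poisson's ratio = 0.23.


Thermal shock resistance: R = sigma * (1 - nu) / (E * alpha)
  Numerator = 199 * (1 - 0.23) = 153.23
  Denominator = 61 * 1000 * (1.06 x 10^-5) = 0.6466
  R = 153.23 / 0.6466 = 237.0 K

237.0 K


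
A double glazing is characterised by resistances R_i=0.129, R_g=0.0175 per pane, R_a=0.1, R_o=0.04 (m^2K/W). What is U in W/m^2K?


Total thermal resistance (series):
  R_total = R_in + R_glass + R_air + R_glass + R_out
  R_total = 0.129 + 0.0175 + 0.1 + 0.0175 + 0.04 = 0.304 m^2K/W
U-value = 1 / R_total = 1 / 0.304 = 3.289 W/m^2K

3.289 W/m^2K


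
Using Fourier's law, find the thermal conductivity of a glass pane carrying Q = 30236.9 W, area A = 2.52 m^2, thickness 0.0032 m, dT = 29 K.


Fourier's law rearranged: k = Q * t / (A * dT)
  Numerator = 30236.9 * 0.0032 = 96.75808
  Denominator = 2.52 * 29 = 73.08
  k = 96.75808 / 73.08 = 1.324 W/mK

1.324 W/mK


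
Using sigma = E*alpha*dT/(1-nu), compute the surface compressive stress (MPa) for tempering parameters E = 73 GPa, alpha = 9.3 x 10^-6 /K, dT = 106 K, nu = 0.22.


Tempering stress: sigma = E * alpha * dT / (1 - nu)
  E (MPa) = 73 * 1000 = 73000
  Numerator = 73000 * (9.3 x 10^-6) * 106 = 71.9634
  Denominator = 1 - 0.22 = 0.78
  sigma = 71.9634 / 0.78 = 92.3 MPa

92.3 MPa


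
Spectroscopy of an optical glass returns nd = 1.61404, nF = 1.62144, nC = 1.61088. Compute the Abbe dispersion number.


Abbe number formula: Vd = (nd - 1) / (nF - nC)
  nd - 1 = 1.61404 - 1 = 0.61404
  nF - nC = 1.62144 - 1.61088 = 0.01056
  Vd = 0.61404 / 0.01056 = 58.15

58.15


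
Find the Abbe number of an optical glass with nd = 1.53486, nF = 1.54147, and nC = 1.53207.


Abbe number formula: Vd = (nd - 1) / (nF - nC)
  nd - 1 = 1.53486 - 1 = 0.53486
  nF - nC = 1.54147 - 1.53207 = 0.0094
  Vd = 0.53486 / 0.0094 = 56.9

56.9


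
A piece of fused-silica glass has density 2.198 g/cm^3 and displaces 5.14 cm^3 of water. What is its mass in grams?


Rearrange rho = m / V:
  m = rho * V
  m = 2.198 * 5.14 = 11.298 g

11.298 g


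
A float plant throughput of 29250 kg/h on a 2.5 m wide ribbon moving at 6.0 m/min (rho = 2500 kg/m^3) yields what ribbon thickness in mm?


Ribbon cross-section from mass balance:
  Volume rate = throughput / density = 29250 / 2500 = 11.7 m^3/h
  thickness = volume rate / (speed * 60 * width), i.e.
  thickness = throughput / (60 * speed * width * density) * 1000
  thickness = 29250 / (60 * 6.0 * 2.5 * 2500) * 1000 = 13.0 mm

13.0 mm


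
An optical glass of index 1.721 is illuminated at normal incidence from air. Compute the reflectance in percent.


Fresnel reflectance at normal incidence:
  R = ((n - 1)/(n + 1))^2
  (n - 1)/(n + 1) = (1.721 - 1)/(1.721 + 1) = 0.264976
  R = 0.264976^2 = 0.0702123
  R(%) = 0.0702123 * 100 = 7.021%

7.021%


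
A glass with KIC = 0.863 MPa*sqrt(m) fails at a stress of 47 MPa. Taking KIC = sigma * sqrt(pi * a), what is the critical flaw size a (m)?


Rearrange KIC = sigma * sqrt(pi * a):
  sqrt(pi * a) = KIC / sigma
  sqrt(pi * a) = 0.863 / 47 = 0.018362
  a = (KIC / sigma)^2 / pi
  a = 0.018362^2 / pi = 0.0001073 m

0.0001073 m


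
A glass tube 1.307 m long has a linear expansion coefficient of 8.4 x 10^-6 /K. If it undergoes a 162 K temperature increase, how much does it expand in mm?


Thermal expansion formula: dL = alpha * L0 * dT
  dL = (8.4 x 10^-6) * 1.307 * 162 = 0.00177857 m
Convert to mm: 0.00177857 * 1000 = 1.7786 mm

1.7786 mm


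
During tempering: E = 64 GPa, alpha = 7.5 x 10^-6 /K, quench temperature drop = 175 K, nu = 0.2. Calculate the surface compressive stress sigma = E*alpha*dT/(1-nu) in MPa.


Tempering stress: sigma = E * alpha * dT / (1 - nu)
  E (MPa) = 64 * 1000 = 64000
  Numerator = 64000 * (7.5 x 10^-6) * 175 = 84.0
  Denominator = 1 - 0.2 = 0.8
  sigma = 84.0 / 0.8 = 105.0 MPa

105.0 MPa


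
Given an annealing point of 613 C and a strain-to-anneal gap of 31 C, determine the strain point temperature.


Strain point = annealing point - difference:
  T_strain = 613 - 31 = 582 C

582 C


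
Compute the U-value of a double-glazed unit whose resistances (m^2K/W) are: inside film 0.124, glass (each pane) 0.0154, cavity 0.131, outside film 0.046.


Total thermal resistance (series):
  R_total = R_in + R_glass + R_air + R_glass + R_out
  R_total = 0.124 + 0.0154 + 0.131 + 0.0154 + 0.046 = 0.3318 m^2K/W
U-value = 1 / R_total = 1 / 0.3318 = 3.014 W/m^2K

3.014 W/m^2K


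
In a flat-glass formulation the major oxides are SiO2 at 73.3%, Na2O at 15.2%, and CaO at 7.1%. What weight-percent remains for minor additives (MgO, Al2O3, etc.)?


Sum the three major oxides:
  SiO2 + Na2O + CaO = 73.3 + 15.2 + 7.1 = 95.6%
Subtract from 100%:
  Others = 100 - 95.6 = 4.4%

4.4%


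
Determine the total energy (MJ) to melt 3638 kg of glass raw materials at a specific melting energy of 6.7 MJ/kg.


Total energy = mass * specific energy
  E = 3638 * 6.7 = 24374.6 MJ

24374.6 MJ


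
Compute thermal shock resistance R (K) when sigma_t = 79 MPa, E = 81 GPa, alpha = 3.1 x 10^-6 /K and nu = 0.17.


Thermal shock resistance: R = sigma * (1 - nu) / (E * alpha)
  Numerator = 79 * (1 - 0.17) = 65.57
  Denominator = 81 * 1000 * (3.1 x 10^-6) = 0.2511
  R = 65.57 / 0.2511 = 261.1 K

261.1 K


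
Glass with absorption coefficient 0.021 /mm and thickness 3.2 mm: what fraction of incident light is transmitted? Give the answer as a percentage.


Beer-Lambert law: T = exp(-alpha * thickness)
  exponent = -0.021 * 3.2 = -0.0672
  T = exp(-0.0672) = 0.935
  Percentage = 0.935 * 100 = 93.5%

93.5%


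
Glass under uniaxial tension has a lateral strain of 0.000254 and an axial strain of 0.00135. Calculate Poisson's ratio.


Poisson's ratio: nu = lateral strain / axial strain
  nu = 0.000254 / 0.00135 = 0.1881

0.1881


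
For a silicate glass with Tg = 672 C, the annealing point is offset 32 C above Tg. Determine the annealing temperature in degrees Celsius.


The annealing temperature is Tg plus the offset:
  T_anneal = 672 + 32 = 704 C

704 C


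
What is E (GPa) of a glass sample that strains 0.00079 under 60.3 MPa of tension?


Young's modulus: E = stress / strain
  E = 60.3 MPa / 0.00079 = 76329.11 MPa
Convert to GPa: 76329.11 / 1000 = 76.33 GPa

76.33 GPa


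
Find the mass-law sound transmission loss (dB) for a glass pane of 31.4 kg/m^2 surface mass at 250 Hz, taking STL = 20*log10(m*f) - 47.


Mass law: STL = 20 * log10(m * f) - 47
  m * f = 31.4 * 250 = 7850
  log10(7850) = 3.89487
  STL = 20 * 3.89487 - 47 = 77.8974 - 47 = 30.9 dB

30.9 dB


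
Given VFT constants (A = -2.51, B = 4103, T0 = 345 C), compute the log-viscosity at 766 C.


VFT equation: log(eta) = A + B / (T - T0)
  T - T0 = 766 - 345 = 421
  B / (T - T0) = 4103 / 421 = 9.746
  log(eta) = -2.51 + 9.746 = 7.236

7.236


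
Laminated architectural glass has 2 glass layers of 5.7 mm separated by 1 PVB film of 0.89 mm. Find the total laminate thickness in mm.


Total thickness = glass contribution + PVB contribution
  Glass: 2 * 5.7 = 11.4 mm
  PVB: 1 * 0.89 = 0.89 mm
  Total = 11.4 + 0.89 = 12.29 mm

12.29 mm


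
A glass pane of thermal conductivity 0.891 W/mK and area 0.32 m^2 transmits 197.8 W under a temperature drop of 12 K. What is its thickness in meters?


Fourier's law: t = k * A * dT / Q
  t = 0.891 * 0.32 * 12 / 197.8
  t = 3.42144 / 197.8 = 0.0173 m

0.0173 m


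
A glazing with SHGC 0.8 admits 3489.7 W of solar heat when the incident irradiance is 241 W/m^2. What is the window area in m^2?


Rearrange Q = Area * SHGC * Irradiance:
  Area = Q / (SHGC * Irradiance)
  Area = 3489.7 / (0.8 * 241) = 18.1 m^2

18.1 m^2


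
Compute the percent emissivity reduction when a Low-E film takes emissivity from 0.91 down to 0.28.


Percentage reduction = (1 - coated/uncoated) * 100
  Ratio = 0.28 / 0.91 = 0.3077
  Reduction = (1 - 0.3077) * 100 = 69.2%

69.2%


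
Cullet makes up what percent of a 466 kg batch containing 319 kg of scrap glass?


Cullet ratio = (cullet mass / total batch mass) * 100
  Ratio = 319 / 466 * 100 = 68.45%

68.45%


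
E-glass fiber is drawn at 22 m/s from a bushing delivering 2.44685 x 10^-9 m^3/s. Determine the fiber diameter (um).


Cross-sectional area from continuity:
  A = Q / v = 2.44685 x 10^-9 / 22 = 1.112205 x 10^-10 m^2
Diameter from circular cross-section:
  d = sqrt(4A / pi) * 10^6 (m -> um)
  d = sqrt(4 * 1.112205 x 10^-10 / pi) * 10^6 = 11.9 um

11.9 um


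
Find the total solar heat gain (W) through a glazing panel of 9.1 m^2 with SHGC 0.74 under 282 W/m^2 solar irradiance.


Solar heat gain: Q = Area * SHGC * Irradiance
  Q = 9.1 * 0.74 * 282 = 1899 W

1899 W


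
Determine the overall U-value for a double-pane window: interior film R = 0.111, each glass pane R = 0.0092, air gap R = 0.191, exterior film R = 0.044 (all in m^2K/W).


Total thermal resistance (series):
  R_total = R_in + R_glass + R_air + R_glass + R_out
  R_total = 0.111 + 0.0092 + 0.191 + 0.0092 + 0.044 = 0.3644 m^2K/W
U-value = 1 / R_total = 1 / 0.3644 = 2.744 W/m^2K

2.744 W/m^2K


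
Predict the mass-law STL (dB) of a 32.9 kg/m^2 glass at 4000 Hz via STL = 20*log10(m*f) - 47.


Mass law: STL = 20 * log10(m * f) - 47
  m * f = 32.9 * 4000 = 131600
  log10(131600) = 5.11926
  STL = 20 * 5.11926 - 47 = 102.3852 - 47 = 55.4 dB

55.4 dB


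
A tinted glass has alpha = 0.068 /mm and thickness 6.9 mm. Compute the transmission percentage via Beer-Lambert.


Beer-Lambert law: T = exp(-alpha * thickness)
  exponent = -0.068 * 6.9 = -0.4692
  T = exp(-0.4692) = 0.6255
  Percentage = 0.6255 * 100 = 62.55%

62.55%


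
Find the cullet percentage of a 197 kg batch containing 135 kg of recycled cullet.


Cullet ratio = (cullet mass / total batch mass) * 100
  Ratio = 135 / 197 * 100 = 68.53%

68.53%


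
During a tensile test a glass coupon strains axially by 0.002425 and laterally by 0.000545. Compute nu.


Poisson's ratio: nu = lateral strain / axial strain
  nu = 0.000545 / 0.002425 = 0.2247

0.2247


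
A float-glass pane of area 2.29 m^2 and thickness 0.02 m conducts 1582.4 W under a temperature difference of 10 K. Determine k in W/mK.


Fourier's law rearranged: k = Q * t / (A * dT)
  Numerator = 1582.4 * 0.02 = 31.648
  Denominator = 2.29 * 10 = 22.9
  k = 31.648 / 22.9 = 1.382 W/mK

1.382 W/mK


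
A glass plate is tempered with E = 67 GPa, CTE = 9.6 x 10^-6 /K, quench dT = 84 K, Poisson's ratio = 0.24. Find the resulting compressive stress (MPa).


Tempering stress: sigma = E * alpha * dT / (1 - nu)
  E (MPa) = 67 * 1000 = 67000
  Numerator = 67000 * (9.6 x 10^-6) * 84 = 54.0288
  Denominator = 1 - 0.24 = 0.76
  sigma = 54.0288 / 0.76 = 71.1 MPa

71.1 MPa


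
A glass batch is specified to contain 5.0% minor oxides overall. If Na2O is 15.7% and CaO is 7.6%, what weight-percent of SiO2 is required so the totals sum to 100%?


Known pieces sum to 100%:
  SiO2 = 100 - (others + Na2O + CaO)
  SiO2 = 100 - (5.0 + 15.7 + 7.6) = 71.7%

71.7%


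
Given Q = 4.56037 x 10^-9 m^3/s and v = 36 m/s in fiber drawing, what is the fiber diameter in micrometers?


Cross-sectional area from continuity:
  A = Q / v = 4.56037 x 10^-9 / 36 = 1.266769 x 10^-10 m^2
Diameter from circular cross-section:
  d = sqrt(4A / pi) * 10^6 (m -> um)
  d = sqrt(4 * 1.266769 x 10^-10 / pi) * 10^6 = 12.7 um

12.7 um


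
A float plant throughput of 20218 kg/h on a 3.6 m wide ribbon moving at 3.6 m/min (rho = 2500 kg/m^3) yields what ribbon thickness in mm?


Ribbon cross-section from mass balance:
  Volume rate = throughput / density = 20218 / 2500 = 8.0872 m^3/h
  thickness = volume rate / (speed * 60 * width), i.e.
  thickness = throughput / (60 * speed * width * density) * 1000
  thickness = 20218 / (60 * 3.6 * 3.6 * 2500) * 1000 = 10.4 mm

10.4 mm


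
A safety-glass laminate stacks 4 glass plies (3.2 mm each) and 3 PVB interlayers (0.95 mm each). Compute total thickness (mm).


Total thickness = glass contribution + PVB contribution
  Glass: 4 * 3.2 = 12.8 mm
  PVB: 3 * 0.95 = 2.85 mm
  Total = 12.8 + 2.85 = 15.65 mm

15.65 mm


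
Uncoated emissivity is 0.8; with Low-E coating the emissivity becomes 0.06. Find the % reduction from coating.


Percentage reduction = (1 - coated/uncoated) * 100
  Ratio = 0.06 / 0.8 = 0.075
  Reduction = (1 - 0.075) * 100 = 92.5%

92.5%


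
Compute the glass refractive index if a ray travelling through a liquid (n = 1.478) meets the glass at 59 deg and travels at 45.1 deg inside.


Apply Snell's law: n1 * sin(theta1) = n2 * sin(theta2)
  n2 = n1 * sin(theta1) / sin(theta2)
  sin(59) = 0.857167
  sin(45.1) = 0.70834
  n2 = 1.478 * 0.857167 / 0.70834 = 1.7885

1.7885


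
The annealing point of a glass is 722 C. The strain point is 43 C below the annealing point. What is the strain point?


Strain point = annealing point - difference:
  T_strain = 722 - 43 = 679 C

679 C


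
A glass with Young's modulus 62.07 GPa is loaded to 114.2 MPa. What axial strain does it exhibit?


Rearrange E = sigma / epsilon:
  epsilon = sigma / E
  E (MPa) = 62.07 * 1000 = 62070
  epsilon = 114.2 / 62070 = 0.00184

0.00184


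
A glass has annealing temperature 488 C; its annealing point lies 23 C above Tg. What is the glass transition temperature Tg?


Rearrange T_anneal = Tg + offset for Tg:
  Tg = T_anneal - offset = 488 - 23 = 465 C

465 C


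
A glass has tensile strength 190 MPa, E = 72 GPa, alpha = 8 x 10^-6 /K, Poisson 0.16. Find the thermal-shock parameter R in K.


Thermal shock resistance: R = sigma * (1 - nu) / (E * alpha)
  Numerator = 190 * (1 - 0.16) = 159.6
  Denominator = 72 * 1000 * (8 x 10^-6) = 0.576
  R = 159.6 / 0.576 = 277.1 K

277.1 K


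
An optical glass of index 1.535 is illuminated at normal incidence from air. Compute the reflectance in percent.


Fresnel reflectance at normal incidence:
  R = ((n - 1)/(n + 1))^2
  (n - 1)/(n + 1) = (1.535 - 1)/(1.535 + 1) = 0.211045
  R = 0.211045^2 = 0.04454
  R(%) = 0.04454 * 100 = 4.454%

4.454%


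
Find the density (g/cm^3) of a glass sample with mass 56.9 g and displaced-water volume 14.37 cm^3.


Use the definition of density:
  rho = mass / volume
  rho = 56.9 / 14.37 = 3.96 g/cm^3

3.96 g/cm^3


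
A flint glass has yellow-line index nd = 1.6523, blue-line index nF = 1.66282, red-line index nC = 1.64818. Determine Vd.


Abbe number formula: Vd = (nd - 1) / (nF - nC)
  nd - 1 = 1.6523 - 1 = 0.6523
  nF - nC = 1.66282 - 1.64818 = 0.01464
  Vd = 0.6523 / 0.01464 = 44.56

44.56


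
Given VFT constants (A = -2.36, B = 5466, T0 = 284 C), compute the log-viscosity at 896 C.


VFT equation: log(eta) = A + B / (T - T0)
  T - T0 = 896 - 284 = 612
  B / (T - T0) = 5466 / 612 = 8.931
  log(eta) = -2.36 + 8.931 = 6.571

6.571


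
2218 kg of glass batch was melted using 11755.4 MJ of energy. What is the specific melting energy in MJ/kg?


Rearrange E = m * s for s:
  s = E / m
  s = 11755.4 / 2218 = 5.3 MJ/kg

5.3 MJ/kg


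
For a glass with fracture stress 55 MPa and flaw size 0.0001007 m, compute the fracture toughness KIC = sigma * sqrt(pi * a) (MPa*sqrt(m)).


Fracture toughness: KIC = sigma * sqrt(pi * a)
  pi * a = pi * 0.0001007 = 0.000316358
  sqrt(pi * a) = 0.017786
  KIC = 55 * 0.017786 = 0.978 MPa*sqrt(m)

0.978 MPa*sqrt(m)


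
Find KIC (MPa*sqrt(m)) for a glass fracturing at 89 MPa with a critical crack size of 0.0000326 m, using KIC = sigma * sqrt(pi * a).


Fracture toughness: KIC = sigma * sqrt(pi * a)
  pi * a = pi * 0.0000326 = 0.000102416
  sqrt(pi * a) = 0.01012
  KIC = 89 * 0.01012 = 0.901 MPa*sqrt(m)

0.901 MPa*sqrt(m)


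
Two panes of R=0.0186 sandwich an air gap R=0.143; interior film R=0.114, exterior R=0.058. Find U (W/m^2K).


Total thermal resistance (series):
  R_total = R_in + R_glass + R_air + R_glass + R_out
  R_total = 0.114 + 0.0186 + 0.143 + 0.0186 + 0.058 = 0.3522 m^2K/W
U-value = 1 / R_total = 1 / 0.3522 = 2.839 W/m^2K

2.839 W/m^2K


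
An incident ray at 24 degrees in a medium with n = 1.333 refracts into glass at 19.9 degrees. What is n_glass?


Apply Snell's law: n1 * sin(theta1) = n2 * sin(theta2)
  n2 = n1 * sin(theta1) / sin(theta2)
  sin(24) = 0.406737
  sin(19.9) = 0.34038
  n2 = 1.333 * 0.406737 / 0.34038 = 1.5929

1.5929


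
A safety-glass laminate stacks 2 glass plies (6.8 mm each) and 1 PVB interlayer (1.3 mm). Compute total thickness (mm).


Total thickness = glass contribution + PVB contribution
  Glass: 2 * 6.8 = 13.6 mm
  PVB: 1 * 1.3 = 1.3 mm
  Total = 13.6 + 1.3 = 14.9 mm

14.9 mm


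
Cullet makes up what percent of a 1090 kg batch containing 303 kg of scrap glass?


Cullet ratio = (cullet mass / total batch mass) * 100
  Ratio = 303 / 1090 * 100 = 27.8%

27.8%


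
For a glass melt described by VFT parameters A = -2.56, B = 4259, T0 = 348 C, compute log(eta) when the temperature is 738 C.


VFT equation: log(eta) = A + B / (T - T0)
  T - T0 = 738 - 348 = 390
  B / (T - T0) = 4259 / 390 = 10.921
  log(eta) = -2.56 + 10.921 = 8.361

8.361


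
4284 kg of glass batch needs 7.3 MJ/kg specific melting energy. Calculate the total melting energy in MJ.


Total energy = mass * specific energy
  E = 4284 * 7.3 = 31273.2 MJ

31273.2 MJ


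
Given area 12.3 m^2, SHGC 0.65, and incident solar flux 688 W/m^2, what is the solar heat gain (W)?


Solar heat gain: Q = Area * SHGC * Irradiance
  Q = 12.3 * 0.65 * 688 = 5500.6 W

5500.6 W


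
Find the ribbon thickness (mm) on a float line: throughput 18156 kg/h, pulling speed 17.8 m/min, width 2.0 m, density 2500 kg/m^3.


Ribbon cross-section from mass balance:
  Volume rate = throughput / density = 18156 / 2500 = 7.2624 m^3/h
  thickness = volume rate / (speed * 60 * width), i.e.
  thickness = throughput / (60 * speed * width * density) * 1000
  thickness = 18156 / (60 * 17.8 * 2.0 * 2500) * 1000 = 3.4 mm

3.4 mm


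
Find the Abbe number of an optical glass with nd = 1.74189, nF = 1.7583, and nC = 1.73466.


Abbe number formula: Vd = (nd - 1) / (nF - nC)
  nd - 1 = 1.74189 - 1 = 0.74189
  nF - nC = 1.7583 - 1.73466 = 0.02364
  Vd = 0.74189 / 0.02364 = 31.38

31.38


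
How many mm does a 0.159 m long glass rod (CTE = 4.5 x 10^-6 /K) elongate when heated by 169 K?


Thermal expansion formula: dL = alpha * L0 * dT
  dL = (4.5 x 10^-6) * 0.159 * 169 = 0.00012092 m
Convert to mm: 0.00012092 * 1000 = 0.1209 mm

0.1209 mm


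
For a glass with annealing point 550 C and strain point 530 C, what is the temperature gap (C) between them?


Gap = T_anneal - T_strain:
  gap = 550 - 530 = 20 C

20 C


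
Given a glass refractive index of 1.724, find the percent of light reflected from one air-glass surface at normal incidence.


Fresnel reflectance at normal incidence:
  R = ((n - 1)/(n + 1))^2
  (n - 1)/(n + 1) = (1.724 - 1)/(1.724 + 1) = 0.265786
  R = 0.265786^2 = 0.0706422
  R(%) = 0.0706422 * 100 = 7.064%

7.064%


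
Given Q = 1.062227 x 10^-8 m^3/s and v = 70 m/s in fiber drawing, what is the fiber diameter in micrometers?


Cross-sectional area from continuity:
  A = Q / v = 1.062227 x 10^-8 / 70 = 1.517467 x 10^-10 m^2
Diameter from circular cross-section:
  d = sqrt(4A / pi) * 10^6 (m -> um)
  d = sqrt(4 * 1.517467 x 10^-10 / pi) * 10^6 = 13.9 um

13.9 um


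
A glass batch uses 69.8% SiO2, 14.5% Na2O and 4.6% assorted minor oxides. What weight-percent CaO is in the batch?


Pieces sum to 100%:
  CaO = 100 - (SiO2 + Na2O + others)
  CaO = 100 - (69.8 + 14.5 + 4.6) = 11.1%

11.1%


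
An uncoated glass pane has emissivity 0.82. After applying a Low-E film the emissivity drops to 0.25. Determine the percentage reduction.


Percentage reduction = (1 - coated/uncoated) * 100
  Ratio = 0.25 / 0.82 = 0.3049
  Reduction = (1 - 0.3049) * 100 = 69.5%

69.5%


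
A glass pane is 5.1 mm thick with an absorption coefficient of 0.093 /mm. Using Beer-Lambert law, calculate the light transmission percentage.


Beer-Lambert law: T = exp(-alpha * thickness)
  exponent = -0.093 * 5.1 = -0.4743
  T = exp(-0.4743) = 0.6223
  Percentage = 0.6223 * 100 = 62.23%

62.23%


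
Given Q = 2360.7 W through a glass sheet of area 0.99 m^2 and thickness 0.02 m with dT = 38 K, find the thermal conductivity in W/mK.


Fourier's law rearranged: k = Q * t / (A * dT)
  Numerator = 2360.7 * 0.02 = 47.214
  Denominator = 0.99 * 38 = 37.62
  k = 47.214 / 37.62 = 1.255 W/mK

1.255 W/mK


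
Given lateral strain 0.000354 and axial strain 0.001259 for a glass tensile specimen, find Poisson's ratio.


Poisson's ratio: nu = lateral strain / axial strain
  nu = 0.000354 / 0.001259 = 0.2812

0.2812


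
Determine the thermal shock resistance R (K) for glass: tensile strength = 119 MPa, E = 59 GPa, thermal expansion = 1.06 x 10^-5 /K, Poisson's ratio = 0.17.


Thermal shock resistance: R = sigma * (1 - nu) / (E * alpha)
  Numerator = 119 * (1 - 0.17) = 98.77
  Denominator = 59 * 1000 * (1.06 x 10^-5) = 0.6254
  R = 98.77 / 0.6254 = 157.9 K

157.9 K


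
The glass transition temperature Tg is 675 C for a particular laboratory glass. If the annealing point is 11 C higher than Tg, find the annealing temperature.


The annealing temperature is Tg plus the offset:
  T_anneal = 675 + 11 = 686 C

686 C


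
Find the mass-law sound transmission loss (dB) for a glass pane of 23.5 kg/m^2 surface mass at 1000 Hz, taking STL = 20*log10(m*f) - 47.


Mass law: STL = 20 * log10(m * f) - 47
  m * f = 23.5 * 1000 = 23500
  log10(23500) = 4.37107
  STL = 20 * 4.37107 - 47 = 87.4214 - 47 = 40.4 dB

40.4 dB


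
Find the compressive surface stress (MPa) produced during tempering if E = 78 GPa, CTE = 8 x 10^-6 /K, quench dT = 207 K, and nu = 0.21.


Tempering stress: sigma = E * alpha * dT / (1 - nu)
  E (MPa) = 78 * 1000 = 78000
  Numerator = 78000 * (8 x 10^-6) * 207 = 129.168
  Denominator = 1 - 0.21 = 0.79
  sigma = 129.168 / 0.79 = 163.5 MPa

163.5 MPa


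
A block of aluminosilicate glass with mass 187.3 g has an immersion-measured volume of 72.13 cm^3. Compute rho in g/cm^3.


Use the definition of density:
  rho = mass / volume
  rho = 187.3 / 72.13 = 2.597 g/cm^3

2.597 g/cm^3


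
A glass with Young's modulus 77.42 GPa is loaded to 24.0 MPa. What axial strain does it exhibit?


Rearrange E = sigma / epsilon:
  epsilon = sigma / E
  E (MPa) = 77.42 * 1000 = 77420
  epsilon = 24.0 / 77420 = 0.00031

0.00031


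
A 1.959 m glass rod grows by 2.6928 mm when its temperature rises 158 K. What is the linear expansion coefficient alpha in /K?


Rearrange dL = alpha * L0 * dT for alpha:
  alpha = dL / (L0 * dT)
  alpha = (2.6928 / 1000) / (1.959 * 158) = 0.0000087 /K = 8.7 x 10^-6 /K

8.7 x 10^-6 /K


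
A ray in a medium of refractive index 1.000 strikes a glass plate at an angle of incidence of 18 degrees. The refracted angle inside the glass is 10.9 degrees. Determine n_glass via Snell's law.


Apply Snell's law: n1 * sin(theta1) = n2 * sin(theta2)
  n2 = n1 * sin(theta1) / sin(theta2)
  sin(18) = 0.309017
  sin(10.9) = 0.189095
  n2 = 1.000 * 0.309017 / 0.189095 = 1.6342

1.6342


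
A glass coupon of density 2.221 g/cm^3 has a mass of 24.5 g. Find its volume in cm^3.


Rearrange rho = m / V:
  V = m / rho
  V = 24.5 / 2.221 = 11.031 cm^3

11.031 cm^3


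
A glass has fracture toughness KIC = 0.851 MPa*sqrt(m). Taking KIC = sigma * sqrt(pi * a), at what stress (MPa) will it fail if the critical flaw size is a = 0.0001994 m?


Rearrange KIC = sigma * sqrt(pi * a):
  sigma = KIC / sqrt(pi * a)
  sqrt(pi * 0.0001994) = 0.025029
  sigma = 0.851 / 0.025029 = 34.0 MPa

34.0 MPa


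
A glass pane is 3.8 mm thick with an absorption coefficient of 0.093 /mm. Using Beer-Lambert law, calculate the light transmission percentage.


Beer-Lambert law: T = exp(-alpha * thickness)
  exponent = -0.093 * 3.8 = -0.3534
  T = exp(-0.3534) = 0.7023
  Percentage = 0.7023 * 100 = 70.23%

70.23%


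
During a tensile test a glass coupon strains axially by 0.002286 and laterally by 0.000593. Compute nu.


Poisson's ratio: nu = lateral strain / axial strain
  nu = 0.000593 / 0.002286 = 0.2594

0.2594


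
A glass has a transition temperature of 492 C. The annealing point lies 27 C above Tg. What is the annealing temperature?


The annealing temperature is Tg plus the offset:
  T_anneal = 492 + 27 = 519 C

519 C


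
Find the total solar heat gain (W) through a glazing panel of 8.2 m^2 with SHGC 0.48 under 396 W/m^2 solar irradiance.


Solar heat gain: Q = Area * SHGC * Irradiance
  Q = 8.2 * 0.48 * 396 = 1558.7 W

1558.7 W


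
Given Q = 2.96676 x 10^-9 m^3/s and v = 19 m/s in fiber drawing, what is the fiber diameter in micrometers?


Cross-sectional area from continuity:
  A = Q / v = 2.96676 x 10^-9 / 19 = 1.561453 x 10^-10 m^2
Diameter from circular cross-section:
  d = sqrt(4A / pi) * 10^6 (m -> um)
  d = sqrt(4 * 1.561453 x 10^-10 / pi) * 10^6 = 14.1 um

14.1 um


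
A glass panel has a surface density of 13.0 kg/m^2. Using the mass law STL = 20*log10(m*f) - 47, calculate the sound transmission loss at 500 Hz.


Mass law: STL = 20 * log10(m * f) - 47
  m * f = 13.0 * 500 = 6500
  log10(6500) = 3.81291
  STL = 20 * 3.81291 - 47 = 76.2582 - 47 = 29.3 dB

29.3 dB


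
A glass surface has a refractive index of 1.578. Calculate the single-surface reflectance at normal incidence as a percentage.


Fresnel reflectance at normal incidence:
  R = ((n - 1)/(n + 1))^2
  (n - 1)/(n + 1) = (1.578 - 1)/(1.578 + 1) = 0.224205
  R = 0.224205^2 = 0.0502679
  R(%) = 0.0502679 * 100 = 5.027%

5.027%


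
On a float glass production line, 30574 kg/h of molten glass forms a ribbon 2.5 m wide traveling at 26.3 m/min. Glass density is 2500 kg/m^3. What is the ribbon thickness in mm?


Ribbon cross-section from mass balance:
  Volume rate = throughput / density = 30574 / 2500 = 12.2296 m^3/h
  thickness = volume rate / (speed * 60 * width), i.e.
  thickness = throughput / (60 * speed * width * density) * 1000
  thickness = 30574 / (60 * 26.3 * 2.5 * 2500) * 1000 = 3.1 mm

3.1 mm


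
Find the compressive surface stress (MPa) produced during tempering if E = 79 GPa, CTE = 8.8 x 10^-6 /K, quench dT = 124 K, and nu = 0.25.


Tempering stress: sigma = E * alpha * dT / (1 - nu)
  E (MPa) = 79 * 1000 = 79000
  Numerator = 79000 * (8.8 x 10^-6) * 124 = 86.2048
  Denominator = 1 - 0.25 = 0.75
  sigma = 86.2048 / 0.75 = 114.9 MPa

114.9 MPa


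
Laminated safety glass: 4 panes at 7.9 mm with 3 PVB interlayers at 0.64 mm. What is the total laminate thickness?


Total thickness = glass contribution + PVB contribution
  Glass: 4 * 7.9 = 31.6 mm
  PVB: 3 * 0.64 = 1.92 mm
  Total = 31.6 + 1.92 = 33.52 mm

33.52 mm


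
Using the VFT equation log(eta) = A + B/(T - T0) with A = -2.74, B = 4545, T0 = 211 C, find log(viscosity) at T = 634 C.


VFT equation: log(eta) = A + B / (T - T0)
  T - T0 = 634 - 211 = 423
  B / (T - T0) = 4545 / 423 = 10.745
  log(eta) = -2.74 + 10.745 = 8.005

8.005


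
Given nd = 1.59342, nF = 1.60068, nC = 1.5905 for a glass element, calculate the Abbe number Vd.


Abbe number formula: Vd = (nd - 1) / (nF - nC)
  nd - 1 = 1.59342 - 1 = 0.59342
  nF - nC = 1.60068 - 1.5905 = 0.01018
  Vd = 0.59342 / 0.01018 = 58.29

58.29


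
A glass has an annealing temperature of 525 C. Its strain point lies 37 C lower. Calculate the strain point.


Strain point = annealing point - difference:
  T_strain = 525 - 37 = 488 C

488 C


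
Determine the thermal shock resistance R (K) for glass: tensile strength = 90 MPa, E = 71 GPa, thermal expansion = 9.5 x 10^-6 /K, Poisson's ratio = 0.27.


Thermal shock resistance: R = sigma * (1 - nu) / (E * alpha)
  Numerator = 90 * (1 - 0.27) = 65.7
  Denominator = 71 * 1000 * (9.5 x 10^-6) = 0.6745
  R = 65.7 / 0.6745 = 97.4 K

97.4 K


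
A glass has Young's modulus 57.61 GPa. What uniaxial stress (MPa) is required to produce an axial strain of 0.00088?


Rearrange E = sigma / epsilon:
  sigma = E * epsilon
  E (MPa) = 57.61 * 1000 = 57610
  sigma = 57610 * 0.00088 = 50.7 MPa

50.7 MPa


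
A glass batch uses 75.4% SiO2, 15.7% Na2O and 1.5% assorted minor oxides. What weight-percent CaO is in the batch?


Pieces sum to 100%:
  CaO = 100 - (SiO2 + Na2O + others)
  CaO = 100 - (75.4 + 15.7 + 1.5) = 7.4%

7.4%


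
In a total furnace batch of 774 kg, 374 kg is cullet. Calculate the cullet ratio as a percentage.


Cullet ratio = (cullet mass / total batch mass) * 100
  Ratio = 374 / 774 * 100 = 48.32%

48.32%


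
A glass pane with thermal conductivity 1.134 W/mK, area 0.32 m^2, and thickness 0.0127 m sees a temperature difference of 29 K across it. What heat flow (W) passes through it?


Fourier's law: Q = k * A * dT / t
  Q = 1.134 * 0.32 * 29 / 0.0127
  Q = 10.52352 / 0.0127 = 828.6 W

828.6 W


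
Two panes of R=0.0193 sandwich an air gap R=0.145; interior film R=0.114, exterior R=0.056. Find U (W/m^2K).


Total thermal resistance (series):
  R_total = R_in + R_glass + R_air + R_glass + R_out
  R_total = 0.114 + 0.0193 + 0.145 + 0.0193 + 0.056 = 0.3536 m^2K/W
U-value = 1 / R_total = 1 / 0.3536 = 2.828 W/m^2K

2.828 W/m^2K


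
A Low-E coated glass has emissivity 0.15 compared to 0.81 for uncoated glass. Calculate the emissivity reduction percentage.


Percentage reduction = (1 - coated/uncoated) * 100
  Ratio = 0.15 / 0.81 = 0.1852
  Reduction = (1 - 0.1852) * 100 = 81.5%

81.5%


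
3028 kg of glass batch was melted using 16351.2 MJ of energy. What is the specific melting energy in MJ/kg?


Rearrange E = m * s for s:
  s = E / m
  s = 16351.2 / 3028 = 5.4 MJ/kg

5.4 MJ/kg


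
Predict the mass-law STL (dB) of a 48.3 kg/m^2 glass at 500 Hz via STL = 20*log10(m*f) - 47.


Mass law: STL = 20 * log10(m * f) - 47
  m * f = 48.3 * 500 = 24150
  log10(24150) = 4.38292
  STL = 20 * 4.38292 - 47 = 87.6584 - 47 = 40.7 dB

40.7 dB


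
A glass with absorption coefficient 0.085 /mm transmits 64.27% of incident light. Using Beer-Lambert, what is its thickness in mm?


Rearrange T = exp(-alpha * thickness):
  thickness = -ln(T) / alpha
  T = 64.27/100 = 0.6427
  ln(T) = -0.44208
  -ln(T) = 0.44208
  thickness = 0.44208 / 0.085 = 5.2 mm

5.2 mm


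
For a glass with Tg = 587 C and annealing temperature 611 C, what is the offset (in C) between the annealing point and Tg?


Offset = T_anneal - Tg:
  offset = 611 - 587 = 24 C

24 C


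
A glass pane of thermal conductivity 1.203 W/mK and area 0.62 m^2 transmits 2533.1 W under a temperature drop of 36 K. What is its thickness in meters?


Fourier's law: t = k * A * dT / Q
  t = 1.203 * 0.62 * 36 / 2533.1
  t = 26.85096 / 2533.1 = 0.0106 m

0.0106 m


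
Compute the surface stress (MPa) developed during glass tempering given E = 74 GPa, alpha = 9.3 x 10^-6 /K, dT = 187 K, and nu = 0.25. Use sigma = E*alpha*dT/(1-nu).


Tempering stress: sigma = E * alpha * dT / (1 - nu)
  E (MPa) = 74 * 1000 = 74000
  Numerator = 74000 * (9.3 x 10^-6) * 187 = 128.6934
  Denominator = 1 - 0.25 = 0.75
  sigma = 128.6934 / 0.75 = 171.6 MPa

171.6 MPa


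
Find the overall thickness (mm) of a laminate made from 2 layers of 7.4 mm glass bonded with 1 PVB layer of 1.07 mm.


Total thickness = glass contribution + PVB contribution
  Glass: 2 * 7.4 = 14.8 mm
  PVB: 1 * 1.07 = 1.07 mm
  Total = 14.8 + 1.07 = 15.87 mm

15.87 mm


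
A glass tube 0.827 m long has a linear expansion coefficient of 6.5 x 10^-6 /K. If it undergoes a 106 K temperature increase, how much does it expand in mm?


Thermal expansion formula: dL = alpha * L0 * dT
  dL = (6.5 x 10^-6) * 0.827 * 106 = 0.0005698 m
Convert to mm: 0.0005698 * 1000 = 0.5698 mm

0.5698 mm


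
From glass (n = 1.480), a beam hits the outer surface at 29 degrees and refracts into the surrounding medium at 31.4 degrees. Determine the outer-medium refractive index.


Apply Snell's law: n1 * sin(theta1) = n2 * sin(theta2)
  n2 = n1 * sin(theta1) / sin(theta2)
  sin(29) = 0.48481
  sin(31.4) = 0.52101
  n2 = 1.480 * 0.48481 / 0.52101 = 1.3772

1.3772


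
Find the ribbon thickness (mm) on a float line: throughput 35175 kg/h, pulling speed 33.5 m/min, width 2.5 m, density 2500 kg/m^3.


Ribbon cross-section from mass balance:
  Volume rate = throughput / density = 35175 / 2500 = 14.07 m^3/h
  thickness = volume rate / (speed * 60 * width), i.e.
  thickness = throughput / (60 * speed * width * density) * 1000
  thickness = 35175 / (60 * 33.5 * 2.5 * 2500) * 1000 = 2.8 mm

2.8 mm


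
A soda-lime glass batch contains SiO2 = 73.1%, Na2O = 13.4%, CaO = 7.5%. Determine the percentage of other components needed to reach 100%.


Sum the three major oxides:
  SiO2 + Na2O + CaO = 73.1 + 13.4 + 7.5 = 94.0%
Subtract from 100%:
  Others = 100 - 94.0 = 6.0%

6.0%


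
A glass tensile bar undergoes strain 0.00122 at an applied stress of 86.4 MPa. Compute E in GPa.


Young's modulus: E = stress / strain
  E = 86.4 MPa / 0.00122 = 70819.67 MPa
Convert to GPa: 70819.67 / 1000 = 70.82 GPa

70.82 GPa


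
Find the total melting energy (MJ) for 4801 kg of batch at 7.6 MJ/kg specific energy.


Total energy = mass * specific energy
  E = 4801 * 7.6 = 36487.6 MJ

36487.6 MJ


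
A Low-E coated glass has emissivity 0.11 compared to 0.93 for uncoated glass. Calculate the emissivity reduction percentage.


Percentage reduction = (1 - coated/uncoated) * 100
  Ratio = 0.11 / 0.93 = 0.1183
  Reduction = (1 - 0.1183) * 100 = 88.2%

88.2%


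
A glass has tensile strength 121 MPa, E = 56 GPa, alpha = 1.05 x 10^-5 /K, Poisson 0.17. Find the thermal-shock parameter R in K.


Thermal shock resistance: R = sigma * (1 - nu) / (E * alpha)
  Numerator = 121 * (1 - 0.17) = 100.43
  Denominator = 56 * 1000 * (1.05 x 10^-5) = 0.588
  R = 100.43 / 0.588 = 170.8 K

170.8 K


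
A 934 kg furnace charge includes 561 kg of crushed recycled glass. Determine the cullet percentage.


Cullet ratio = (cullet mass / total batch mass) * 100
  Ratio = 561 / 934 * 100 = 60.06%

60.06%


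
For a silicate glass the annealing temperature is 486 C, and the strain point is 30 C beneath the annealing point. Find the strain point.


Strain point = annealing point - difference:
  T_strain = 486 - 30 = 456 C

456 C


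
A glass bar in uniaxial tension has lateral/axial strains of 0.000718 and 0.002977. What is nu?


Poisson's ratio: nu = lateral strain / axial strain
  nu = 0.000718 / 0.002977 = 0.2412

0.2412


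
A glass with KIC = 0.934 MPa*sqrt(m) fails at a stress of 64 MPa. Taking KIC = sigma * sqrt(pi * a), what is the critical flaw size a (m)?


Rearrange KIC = sigma * sqrt(pi * a):
  sqrt(pi * a) = KIC / sigma
  sqrt(pi * a) = 0.934 / 64 = 0.014594
  a = (KIC / sigma)^2 / pi
  a = 0.014594^2 / pi = 0.0000678 m

0.0000678 m


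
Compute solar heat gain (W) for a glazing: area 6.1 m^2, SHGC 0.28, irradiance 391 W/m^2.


Solar heat gain: Q = Area * SHGC * Irradiance
  Q = 6.1 * 0.28 * 391 = 667.8 W

667.8 W


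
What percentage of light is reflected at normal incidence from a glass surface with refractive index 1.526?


Fresnel reflectance at normal incidence:
  R = ((n - 1)/(n + 1))^2
  (n - 1)/(n + 1) = (1.526 - 1)/(1.526 + 1) = 0.208234
  R = 0.208234^2 = 0.0433614
  R(%) = 0.0433614 * 100 = 4.336%

4.336%


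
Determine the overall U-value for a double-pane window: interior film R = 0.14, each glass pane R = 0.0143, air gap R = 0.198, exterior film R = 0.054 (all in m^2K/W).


Total thermal resistance (series):
  R_total = R_in + R_glass + R_air + R_glass + R_out
  R_total = 0.14 + 0.0143 + 0.198 + 0.0143 + 0.054 = 0.4206 m^2K/W
U-value = 1 / R_total = 1 / 0.4206 = 2.378 W/m^2K

2.378 W/m^2K


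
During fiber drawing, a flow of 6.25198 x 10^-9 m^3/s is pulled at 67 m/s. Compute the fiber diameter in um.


Cross-sectional area from continuity:
  A = Q / v = 6.25198 x 10^-9 / 67 = 9.331313 x 10^-11 m^2
Diameter from circular cross-section:
  d = sqrt(4A / pi) * 10^6 (m -> um)
  d = sqrt(4 * 9.331313 x 10^-11 / pi) * 10^6 = 10.9 um

10.9 um


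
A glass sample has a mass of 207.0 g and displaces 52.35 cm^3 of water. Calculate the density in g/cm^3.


Use the definition of density:
  rho = mass / volume
  rho = 207.0 / 52.35 = 3.954 g/cm^3

3.954 g/cm^3


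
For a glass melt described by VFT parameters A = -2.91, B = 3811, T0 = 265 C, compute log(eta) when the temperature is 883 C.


VFT equation: log(eta) = A + B / (T - T0)
  T - T0 = 883 - 265 = 618
  B / (T - T0) = 3811 / 618 = 6.167
  log(eta) = -2.91 + 6.167 = 3.257

3.257


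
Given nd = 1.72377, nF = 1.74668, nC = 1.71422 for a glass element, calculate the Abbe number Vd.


Abbe number formula: Vd = (nd - 1) / (nF - nC)
  nd - 1 = 1.72377 - 1 = 0.72377
  nF - nC = 1.74668 - 1.71422 = 0.03246
  Vd = 0.72377 / 0.03246 = 22.3

22.3
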